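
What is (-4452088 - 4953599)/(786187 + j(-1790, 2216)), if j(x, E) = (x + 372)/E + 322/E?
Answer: -2605375299/217773662 ≈ -11.964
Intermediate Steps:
j(x, E) = 322/E + (372 + x)/E (j(x, E) = (372 + x)/E + 322/E = 322/E + (372 + x)/E)
(-4452088 - 4953599)/(786187 + j(-1790, 2216)) = (-4452088 - 4953599)/(786187 + (694 - 1790)/2216) = -9405687/(786187 + (1/2216)*(-1096)) = -9405687/(786187 - 137/277) = -9405687/217773662/277 = -9405687*277/217773662 = -2605375299/217773662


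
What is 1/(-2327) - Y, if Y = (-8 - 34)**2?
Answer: -4104829/2327 ≈ -1764.0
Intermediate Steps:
Y = 1764 (Y = (-42)**2 = 1764)
1/(-2327) - Y = 1/(-2327) - 1*1764 = -1/2327 - 1764 = -4104829/2327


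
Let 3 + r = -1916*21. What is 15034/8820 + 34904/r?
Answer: 5501849/6572370 ≈ 0.83712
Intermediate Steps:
r = -40239 (r = -3 - 1916*21 = -3 - 40236 = -40239)
15034/8820 + 34904/r = 15034/8820 + 34904/(-40239) = 15034*(1/8820) + 34904*(-1/40239) = 7517/4410 - 34904/40239 = 5501849/6572370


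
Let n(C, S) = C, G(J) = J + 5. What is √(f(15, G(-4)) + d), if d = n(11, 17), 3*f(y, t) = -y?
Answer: √6 ≈ 2.4495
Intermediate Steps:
G(J) = 5 + J
f(y, t) = -y/3 (f(y, t) = (-y)/3 = -y/3)
d = 11
√(f(15, G(-4)) + d) = √(-⅓*15 + 11) = √(-5 + 11) = √6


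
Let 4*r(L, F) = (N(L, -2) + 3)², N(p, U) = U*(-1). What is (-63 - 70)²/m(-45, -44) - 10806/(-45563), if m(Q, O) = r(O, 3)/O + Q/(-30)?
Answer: 141852230266/10889557 ≈ 13026.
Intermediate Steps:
N(p, U) = -U
r(L, F) = 25/4 (r(L, F) = (-1*(-2) + 3)²/4 = (2 + 3)²/4 = (¼)*5² = (¼)*25 = 25/4)
m(Q, O) = -Q/30 + 25/(4*O) (m(Q, O) = 25/(4*O) + Q/(-30) = 25/(4*O) + Q*(-1/30) = 25/(4*O) - Q/30 = -Q/30 + 25/(4*O))
(-63 - 70)²/m(-45, -44) - 10806/(-45563) = (-63 - 70)²/(-1/30*(-45) + (25/4)/(-44)) - 10806/(-45563) = (-133)²/(3/2 + (25/4)*(-1/44)) - 10806*(-1/45563) = 17689/(3/2 - 25/176) + 10806/45563 = 17689/(239/176) + 10806/45563 = 17689*(176/239) + 10806/45563 = 3113264/239 + 10806/45563 = 141852230266/10889557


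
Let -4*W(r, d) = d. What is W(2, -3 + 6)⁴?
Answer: 81/256 ≈ 0.31641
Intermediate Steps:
W(r, d) = -d/4
W(2, -3 + 6)⁴ = (-(-3 + 6)/4)⁴ = (-¼*3)⁴ = (-¾)⁴ = 81/256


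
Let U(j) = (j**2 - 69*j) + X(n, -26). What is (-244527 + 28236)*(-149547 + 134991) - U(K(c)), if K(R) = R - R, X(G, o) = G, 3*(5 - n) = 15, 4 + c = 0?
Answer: 3148331796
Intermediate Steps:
c = -4 (c = -4 + 0 = -4)
n = 0 (n = 5 - 1/3*15 = 5 - 5 = 0)
K(R) = 0
U(j) = j**2 - 69*j (U(j) = (j**2 - 69*j) + 0 = j**2 - 69*j)
(-244527 + 28236)*(-149547 + 134991) - U(K(c)) = (-244527 + 28236)*(-149547 + 134991) - 0*(-69 + 0) = -216291*(-14556) - 0*(-69) = 3148331796 - 1*0 = 3148331796 + 0 = 3148331796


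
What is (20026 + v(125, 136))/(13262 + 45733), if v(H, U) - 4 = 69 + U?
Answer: 71/207 ≈ 0.34300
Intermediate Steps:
v(H, U) = 73 + U (v(H, U) = 4 + (69 + U) = 73 + U)
(20026 + v(125, 136))/(13262 + 45733) = (20026 + (73 + 136))/(13262 + 45733) = (20026 + 209)/58995 = 20235*(1/58995) = 71/207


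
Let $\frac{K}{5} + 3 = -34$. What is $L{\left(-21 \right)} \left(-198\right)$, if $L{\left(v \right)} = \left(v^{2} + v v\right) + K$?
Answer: $-138006$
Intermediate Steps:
$K = -185$ ($K = -15 + 5 \left(-34\right) = -15 - 170 = -185$)
$L{\left(v \right)} = -185 + 2 v^{2}$ ($L{\left(v \right)} = \left(v^{2} + v v\right) - 185 = \left(v^{2} + v^{2}\right) - 185 = 2 v^{2} - 185 = -185 + 2 v^{2}$)
$L{\left(-21 \right)} \left(-198\right) = \left(-185 + 2 \left(-21\right)^{2}\right) \left(-198\right) = \left(-185 + 2 \cdot 441\right) \left(-198\right) = \left(-185 + 882\right) \left(-198\right) = 697 \left(-198\right) = -138006$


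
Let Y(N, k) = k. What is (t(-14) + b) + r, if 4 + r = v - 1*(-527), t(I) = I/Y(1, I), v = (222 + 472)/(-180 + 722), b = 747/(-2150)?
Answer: 305852213/582650 ≈ 524.93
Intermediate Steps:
b = -747/2150 (b = 747*(-1/2150) = -747/2150 ≈ -0.34744)
v = 347/271 (v = 694/542 = 694*(1/542) = 347/271 ≈ 1.2804)
t(I) = 1 (t(I) = I/I = 1)
r = 142080/271 (r = -4 + (347/271 - 1*(-527)) = -4 + (347/271 + 527) = -4 + 143164/271 = 142080/271 ≈ 524.28)
(t(-14) + b) + r = (1 - 747/2150) + 142080/271 = 1403/2150 + 142080/271 = 305852213/582650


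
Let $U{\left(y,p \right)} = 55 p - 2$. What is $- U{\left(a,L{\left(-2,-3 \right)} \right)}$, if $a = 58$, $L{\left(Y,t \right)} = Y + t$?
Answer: $277$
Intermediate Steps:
$U{\left(y,p \right)} = -2 + 55 p$
$- U{\left(a,L{\left(-2,-3 \right)} \right)} = - (-2 + 55 \left(-2 - 3\right)) = - (-2 + 55 \left(-5\right)) = - (-2 - 275) = \left(-1\right) \left(-277\right) = 277$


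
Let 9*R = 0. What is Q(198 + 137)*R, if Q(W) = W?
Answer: 0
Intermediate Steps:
R = 0 (R = (1/9)*0 = 0)
Q(198 + 137)*R = (198 + 137)*0 = 335*0 = 0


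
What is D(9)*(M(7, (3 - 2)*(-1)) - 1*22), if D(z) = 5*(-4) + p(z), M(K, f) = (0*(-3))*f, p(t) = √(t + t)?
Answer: 440 - 66*√2 ≈ 346.66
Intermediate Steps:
p(t) = √2*√t (p(t) = √(2*t) = √2*√t)
M(K, f) = 0 (M(K, f) = 0*f = 0)
D(z) = -20 + √2*√z (D(z) = 5*(-4) + √2*√z = -20 + √2*√z)
D(9)*(M(7, (3 - 2)*(-1)) - 1*22) = (-20 + √2*√9)*(0 - 1*22) = (-20 + √2*3)*(0 - 22) = (-20 + 3*√2)*(-22) = 440 - 66*√2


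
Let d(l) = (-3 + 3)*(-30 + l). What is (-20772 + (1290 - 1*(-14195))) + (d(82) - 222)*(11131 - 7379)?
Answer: -838231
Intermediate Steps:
d(l) = 0 (d(l) = 0*(-30 + l) = 0)
(-20772 + (1290 - 1*(-14195))) + (d(82) - 222)*(11131 - 7379) = (-20772 + (1290 - 1*(-14195))) + (0 - 222)*(11131 - 7379) = (-20772 + (1290 + 14195)) - 222*3752 = (-20772 + 15485) - 832944 = -5287 - 832944 = -838231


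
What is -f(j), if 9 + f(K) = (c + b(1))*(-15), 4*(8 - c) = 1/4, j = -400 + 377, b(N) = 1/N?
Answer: 2289/16 ≈ 143.06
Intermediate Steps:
j = -23
c = 127/16 (c = 8 - ¼/4 = 8 - ¼*¼ = 8 - 1/16 = 127/16 ≈ 7.9375)
f(K) = -2289/16 (f(K) = -9 + (127/16 + 1/1)*(-15) = -9 + (127/16 + 1)*(-15) = -9 + (143/16)*(-15) = -9 - 2145/16 = -2289/16)
-f(j) = -1*(-2289/16) = 2289/16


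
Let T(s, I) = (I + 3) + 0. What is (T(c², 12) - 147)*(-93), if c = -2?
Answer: 12276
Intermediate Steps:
T(s, I) = 3 + I (T(s, I) = (3 + I) + 0 = 3 + I)
(T(c², 12) - 147)*(-93) = ((3 + 12) - 147)*(-93) = (15 - 147)*(-93) = -132*(-93) = 12276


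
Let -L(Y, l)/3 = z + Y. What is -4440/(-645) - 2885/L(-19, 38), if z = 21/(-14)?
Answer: -211702/5289 ≈ -40.027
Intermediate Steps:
z = -3/2 (z = 21*(-1/14) = -3/2 ≈ -1.5000)
L(Y, l) = 9/2 - 3*Y (L(Y, l) = -3*(-3/2 + Y) = 9/2 - 3*Y)
-4440/(-645) - 2885/L(-19, 38) = -4440/(-645) - 2885/(9/2 - 3*(-19)) = -4440*(-1/645) - 2885/(9/2 + 57) = 296/43 - 2885/123/2 = 296/43 - 2885*2/123 = 296/43 - 5770/123 = -211702/5289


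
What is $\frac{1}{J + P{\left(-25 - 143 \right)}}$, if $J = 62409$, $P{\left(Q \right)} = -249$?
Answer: $\frac{1}{62160} \approx 1.6088 \cdot 10^{-5}$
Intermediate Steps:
$\frac{1}{J + P{\left(-25 - 143 \right)}} = \frac{1}{62409 - 249} = \frac{1}{62160}$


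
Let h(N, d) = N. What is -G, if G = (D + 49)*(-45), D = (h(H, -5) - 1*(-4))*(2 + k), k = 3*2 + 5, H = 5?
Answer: 7470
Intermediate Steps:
k = 11 (k = 6 + 5 = 11)
D = 117 (D = (5 - 1*(-4))*(2 + 11) = (5 + 4)*13 = 9*13 = 117)
G = -7470 (G = (117 + 49)*(-45) = 166*(-45) = -7470)
-G = -1*(-7470) = 7470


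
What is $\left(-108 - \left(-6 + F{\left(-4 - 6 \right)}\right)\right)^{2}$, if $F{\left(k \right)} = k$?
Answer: $8464$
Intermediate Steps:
$\left(-108 - \left(-6 + F{\left(-4 - 6 \right)}\right)\right)^{2} = \left(-108 + \left(- (-4 - 6) + 6\right)\right)^{2} = \left(-108 + \left(\left(-1\right) \left(-10\right) + 6\right)\right)^{2} = \left(-108 + \left(10 + 6\right)\right)^{2} = \left(-108 + 16\right)^{2} = \left(-92\right)^{2} = 8464$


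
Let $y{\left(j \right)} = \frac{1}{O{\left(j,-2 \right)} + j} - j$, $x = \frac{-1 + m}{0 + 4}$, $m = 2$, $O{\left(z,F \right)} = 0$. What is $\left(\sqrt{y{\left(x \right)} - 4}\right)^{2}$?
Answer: $- \frac{1}{4} \approx -0.25$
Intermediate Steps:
$x = \frac{1}{4}$ ($x = \frac{-1 + 2}{0 + 4} = 1 \cdot \frac{1}{4} = \frac{1}{4} \approx 0.25$)
$y{\left(j \right)} = \frac{1}{j} - j$ ($y{\left(j \right)} = \frac{1}{0 + j} - j = \frac{1}{j} - j$)
$\left(\sqrt{y{\left(x \right)} - 4}\right)^{2} = \left(\sqrt{\left(\frac{1}{\frac{1}{4}} - \frac{1}{4}\right) - 4}\right)^{2} = \left(\sqrt{\left(4 - \frac{1}{4}\right) - 4}\right)^{2} = \left(\sqrt{\frac{15}{4} - 4}\right)^{2} = \left(\sqrt{- \frac{1}{4}}\right)^{2} = \left(\frac{i}{2}\right)^{2} = - \frac{1}{4}$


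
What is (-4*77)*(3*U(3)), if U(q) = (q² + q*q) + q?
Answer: -19404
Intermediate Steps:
U(q) = q + 2*q² (U(q) = (q² + q²) + q = 2*q² + q = q + 2*q²)
(-4*77)*(3*U(3)) = (-4*77)*(3*(3*(1 + 2*3))) = -924*3*(1 + 6) = -924*3*7 = -924*21 = -308*63 = -19404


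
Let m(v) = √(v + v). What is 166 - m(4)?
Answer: 166 - 2*√2 ≈ 163.17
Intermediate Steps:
m(v) = √2*√v (m(v) = √(2*v) = √2*√v)
166 - m(4) = 166 - √2*√4 = 166 - √2*2 = 166 - 2*√2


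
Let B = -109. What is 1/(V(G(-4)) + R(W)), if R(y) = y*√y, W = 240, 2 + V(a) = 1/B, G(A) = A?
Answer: 7957/54747632013 + 3801920*√15/54747632013 ≈ 0.00026910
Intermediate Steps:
V(a) = -219/109 (V(a) = -2 + 1/(-109) = -2 - 1/109 = -219/109)
R(y) = y^(3/2)
1/(V(G(-4)) + R(W)) = 1/(-219/109 + 240^(3/2)) = 1/(-219/109 + 960*√15)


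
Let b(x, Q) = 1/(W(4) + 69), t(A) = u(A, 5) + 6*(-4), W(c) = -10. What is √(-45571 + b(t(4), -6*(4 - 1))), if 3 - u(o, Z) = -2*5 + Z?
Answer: 4*I*√9914537/59 ≈ 213.47*I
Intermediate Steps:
u(o, Z) = 13 - Z (u(o, Z) = 3 - (-2*5 + Z) = 3 - (-10 + Z) = 3 + (10 - Z) = 13 - Z)
t(A) = -16 (t(A) = (13 - 1*5) + 6*(-4) = (13 - 5) - 24 = 8 - 24 = -16)
b(x, Q) = 1/59 (b(x, Q) = 1/(-10 + 69) = 1/59)
√(-45571 + b(t(4), -6*(4 - 1))) = √(-45571 + 1/59) = √(-2688688/59) = 4*I*√9914537/59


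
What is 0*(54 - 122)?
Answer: 0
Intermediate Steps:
0*(54 - 122) = 0*(-68) = 0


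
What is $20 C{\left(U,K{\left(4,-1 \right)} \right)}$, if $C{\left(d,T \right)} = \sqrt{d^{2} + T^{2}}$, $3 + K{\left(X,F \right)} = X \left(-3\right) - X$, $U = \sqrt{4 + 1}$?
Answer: $20 \sqrt{366} \approx 382.62$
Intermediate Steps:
$U = \sqrt{5} \approx 2.2361$
$K{\left(X,F \right)} = -3 - 4 X$ ($K{\left(X,F \right)} = -3 + \left(X \left(-3\right) - X\right) = -3 - 4 X$)
$C{\left(d,T \right)} = \sqrt{T^{2} + d^{2}}$
$20 C{\left(U,K{\left(4,-1 \right)} \right)} = 20 \sqrt{\left(-3 - 16\right)^{2} + \left(\sqrt{5}\right)^{2}} = 20 \sqrt{\left(-3 - 16\right)^{2} + 5} = 20 \sqrt{\left(-19\right)^{2} + 5} = 20 \sqrt{361 + 5} = 20 \sqrt{366}$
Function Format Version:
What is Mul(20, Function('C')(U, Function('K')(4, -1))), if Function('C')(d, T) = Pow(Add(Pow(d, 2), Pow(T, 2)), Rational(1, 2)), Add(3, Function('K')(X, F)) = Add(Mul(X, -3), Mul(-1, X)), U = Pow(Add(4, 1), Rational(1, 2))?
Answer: Mul(20, Pow(366, Rational(1, 2))) ≈ 382.62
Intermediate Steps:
U = Pow(5, Rational(1, 2)) ≈ 2.2361
Function('K')(X, F) = Add(-3, Mul(-4, X)) (Function('K')(X, F) = Add(-3, Add(Mul(X, -3), Mul(-1, X))) = Add(-3, Add(Mul(-3, X), Mul(-1, X))) = Add(-3, Mul(-4, X)))
Function('C')(d, T) = Pow(Add(Pow(T, 2), Pow(d, 2)), Rational(1, 2))
Mul(20, Function('C')(U, Function('K')(4, -1))) = Mul(20, Pow(Add(Pow(Add(-3, Mul(-4, 4)), 2), Pow(Pow(5, Rational(1, 2)), 2)), Rational(1, 2))) = Mul(20, Pow(Add(Pow(Add(-3, -16), 2), 5), Rational(1, 2))) = Mul(20, Pow(Add(Pow(-19, 2), 5), Rational(1, 2))) = Mul(20, Pow(Add(361, 5), Rational(1, 2))) = Mul(20, Pow(366, Rational(1, 2)))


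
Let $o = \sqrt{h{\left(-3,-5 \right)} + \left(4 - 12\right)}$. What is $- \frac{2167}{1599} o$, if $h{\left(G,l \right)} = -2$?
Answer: $- \frac{2167 i \sqrt{10}}{1599} \approx - 4.2856 i$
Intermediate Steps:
$o = i \sqrt{10}$ ($o = \sqrt{-2 + \left(4 - 12\right)} = \sqrt{-2 - 8} = \sqrt{-10} = i \sqrt{10} \approx 3.1623 i$)
$- \frac{2167}{1599} o = - \frac{2167}{1599} i \sqrt{10} = \left(-2167\right) \frac{1}{1599} i \sqrt{10} = - \frac{2167 i \sqrt{10}}{1599}$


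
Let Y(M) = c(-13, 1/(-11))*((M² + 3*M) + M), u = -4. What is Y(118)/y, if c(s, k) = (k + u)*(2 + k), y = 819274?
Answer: -115290/840103 ≈ -0.13723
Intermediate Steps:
c(s, k) = (-4 + k)*(2 + k) (c(s, k) = (k - 4)*(2 + k) = (-4 + k)*(2 + k))
Y(M) = -3780*M/121 - 945*M²/121 (Y(M) = (-8 + (1/(-11))² - 2/(-11))*((M² + 3*M) + M) = (-8 + (-1/11)² - 2*(-1/11))*(M² + 4*M) = (-8 + 1/121 + 2/11)*(M² + 4*M) = -945*(M² + 4*M)/121 = -3780*M/121 - 945*M²/121)
Y(118)/y = -945/121*118*(4 + 118)/819274 = -945/121*118*122*(1/819274) = -13604220/121*1/819274 = -115290/840103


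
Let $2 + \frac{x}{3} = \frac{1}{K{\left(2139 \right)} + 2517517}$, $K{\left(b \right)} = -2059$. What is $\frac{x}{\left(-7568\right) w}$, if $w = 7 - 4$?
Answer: $\frac{5030915}{19036986144} \approx 0.00026427$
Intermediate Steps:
$w = 3$ ($w = 7 - 4 = 3$)
$x = - \frac{5030915}{838486}$ ($x = -6 + \frac{3}{-2059 + 2517517} = -6 + \frac{3}{2515458} = -6 + 3 \cdot \frac{1}{2515458} = -6 + \frac{1}{838486} = - \frac{5030915}{838486} \approx -6.0$)
$\frac{x}{\left(-7568\right) w} = - \frac{5030915}{838486 \left(\left(-7568\right) 3\right)} = - \frac{5030915}{838486 \left(-22704\right)} = \left(- \frac{5030915}{838486}\right) \left(- \frac{1}{22704}\right) = \frac{5030915}{19036986144}$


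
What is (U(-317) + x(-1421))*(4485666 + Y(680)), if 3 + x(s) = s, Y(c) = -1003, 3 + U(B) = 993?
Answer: -1946343742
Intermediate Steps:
U(B) = 990 (U(B) = -3 + 993 = 990)
x(s) = -3 + s
(U(-317) + x(-1421))*(4485666 + Y(680)) = (990 + (-3 - 1421))*(4485666 - 1003) = (990 - 1424)*4484663 = -434*4484663 = -1946343742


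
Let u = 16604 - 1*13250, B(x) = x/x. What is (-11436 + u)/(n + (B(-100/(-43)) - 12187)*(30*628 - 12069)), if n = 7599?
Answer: 2694/27501269 ≈ 9.7959e-5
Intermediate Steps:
B(x) = 1
u = 3354 (u = 16604 - 13250 = 3354)
(-11436 + u)/(n + (B(-100/(-43)) - 12187)*(30*628 - 12069)) = (-11436 + 3354)/(7599 + (1 - 12187)*(30*628 - 12069)) = -8082/(7599 - 12186*(18840 - 12069)) = -8082/(7599 - 12186*6771) = -8082/(7599 - 82511406) = -8082/(-82503807) = -8082*(-1/82503807) = 2694/27501269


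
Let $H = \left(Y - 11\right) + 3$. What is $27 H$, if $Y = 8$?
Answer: $0$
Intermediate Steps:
$H = 0$ ($H = \left(8 - 11\right) + 3 = -3 + 3 = 0$)
$27 H = 27 \cdot 0 = 0$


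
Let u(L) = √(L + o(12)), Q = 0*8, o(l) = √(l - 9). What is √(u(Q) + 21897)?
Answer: √(21897 + 3^(¼)) ≈ 147.98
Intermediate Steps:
o(l) = √(-9 + l)
Q = 0
u(L) = √(L + √3) (u(L) = √(L + √(-9 + 12)) = √(L + √3))
√(u(Q) + 21897) = √(√(0 + √3) + 21897) = √(√(√3) + 21897) = √(3^(¼) + 21897) = √(21897 + 3^(¼))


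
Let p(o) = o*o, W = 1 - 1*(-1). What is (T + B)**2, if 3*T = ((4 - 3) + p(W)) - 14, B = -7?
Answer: 100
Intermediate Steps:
W = 2 (W = 1 + 1 = 2)
p(o) = o**2
T = -3 (T = (((4 - 3) + 2**2) - 14)/3 = ((1 + 4) - 14)/3 = (5 - 14)/3 = (1/3)*(-9) = -3)
(T + B)**2 = (-3 - 7)**2 = (-10)**2 = 100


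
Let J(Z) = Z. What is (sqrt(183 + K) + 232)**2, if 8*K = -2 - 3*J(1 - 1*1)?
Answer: (464 + sqrt(731))**2/4 ≈ 60279.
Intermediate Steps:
K = -1/4 (K = (-2 - 3*(1 - 1*1))/8 = (-2 - 3*(1 - 1))/8 = (-2 - 3*0)/8 = (-2 + 0)/8 = (1/8)*(-2) = -1/4 ≈ -0.25000)
(sqrt(183 + K) + 232)**2 = (sqrt(183 - 1/4) + 232)**2 = (sqrt(731/4) + 232)**2 = (sqrt(731)/2 + 232)**2 = (232 + sqrt(731)/2)**2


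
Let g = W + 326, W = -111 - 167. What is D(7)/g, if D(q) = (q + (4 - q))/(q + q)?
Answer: 1/168 ≈ 0.0059524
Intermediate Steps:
D(q) = 2/q (D(q) = 4/((2*q)) = 4*(1/(2*q)) = 2/q)
W = -278
g = 48 (g = -278 + 326 = 48)
D(7)/g = (2/7)/48 = (2*(1/7))*(1/48) = (2/7)*(1/48) = 1/168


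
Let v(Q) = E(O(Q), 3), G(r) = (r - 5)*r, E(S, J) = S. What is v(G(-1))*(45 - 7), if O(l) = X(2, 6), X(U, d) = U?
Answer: 76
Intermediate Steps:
O(l) = 2
G(r) = r*(-5 + r) (G(r) = (-5 + r)*r = r*(-5 + r))
v(Q) = 2
v(G(-1))*(45 - 7) = 2*(45 - 7) = 2*38 = 76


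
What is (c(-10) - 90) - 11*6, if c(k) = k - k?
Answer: -156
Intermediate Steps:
c(k) = 0
(c(-10) - 90) - 11*6 = (0 - 90) - 11*6 = -90 - 66 = -156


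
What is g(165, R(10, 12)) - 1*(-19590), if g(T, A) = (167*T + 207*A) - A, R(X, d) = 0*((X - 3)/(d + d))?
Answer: 47145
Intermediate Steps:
R(X, d) = 0 (R(X, d) = 0*((-3 + X)/((2*d))) = 0*((-3 + X)*(1/(2*d))) = 0*((-3 + X)/(2*d)) = 0)
g(T, A) = 167*T + 206*A
g(165, R(10, 12)) - 1*(-19590) = (167*165 + 206*0) - 1*(-19590) = (27555 + 0) + 19590 = 27555 + 19590 = 47145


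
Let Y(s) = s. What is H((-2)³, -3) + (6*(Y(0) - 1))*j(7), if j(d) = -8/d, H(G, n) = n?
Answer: 27/7 ≈ 3.8571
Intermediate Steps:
H((-2)³, -3) + (6*(Y(0) - 1))*j(7) = -3 + (6*(0 - 1))*(-8/7) = -3 + (6*(-1))*(-8*⅐) = -3 - 6*(-8/7) = -3 + 48/7 = 27/7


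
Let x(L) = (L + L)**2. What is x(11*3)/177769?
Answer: 4356/177769 ≈ 0.024504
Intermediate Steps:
x(L) = 4*L**2 (x(L) = (2*L)**2 = 4*L**2)
x(11*3)/177769 = (4*(11*3)**2)/177769 = (4*33**2)*(1/177769) = (4*1089)*(1/177769) = 4356*(1/177769) = 4356/177769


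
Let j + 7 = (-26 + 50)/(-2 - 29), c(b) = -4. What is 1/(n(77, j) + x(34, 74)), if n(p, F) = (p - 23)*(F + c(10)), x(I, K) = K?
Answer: -31/17416 ≈ -0.0017800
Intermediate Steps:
j = -241/31 (j = -7 + (-26 + 50)/(-2 - 29) = -7 + 24/(-31) = -7 + 24*(-1/31) = -7 - 24/31 = -241/31 ≈ -7.7742)
n(p, F) = (-23 + p)*(-4 + F) (n(p, F) = (p - 23)*(F - 4) = (-23 + p)*(-4 + F))
1/(n(77, j) + x(34, 74)) = 1/((92 - 23*(-241/31) - 4*77 - 241/31*77) + 74) = 1/((92 + 5543/31 - 308 - 18557/31) + 74) = 1/(-19710/31 + 74) = 1/(-17416/31) = -31/17416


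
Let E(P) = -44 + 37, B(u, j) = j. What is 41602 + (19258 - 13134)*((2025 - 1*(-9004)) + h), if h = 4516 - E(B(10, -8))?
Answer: 95282050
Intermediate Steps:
E(P) = -7
h = 4523 (h = 4516 - 1*(-7) = 4516 + 7 = 4523)
41602 + (19258 - 13134)*((2025 - 1*(-9004)) + h) = 41602 + (19258 - 13134)*((2025 - 1*(-9004)) + 4523) = 41602 + 6124*((2025 + 9004) + 4523) = 41602 + 6124*(11029 + 4523) = 41602 + 6124*15552 = 41602 + 95240448 = 95282050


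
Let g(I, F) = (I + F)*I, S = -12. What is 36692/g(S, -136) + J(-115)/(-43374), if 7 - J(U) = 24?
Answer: 66312875/3209676 ≈ 20.660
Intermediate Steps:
J(U) = -17 (J(U) = 7 - 1*24 = 7 - 24 = -17)
g(I, F) = I*(F + I) (g(I, F) = (F + I)*I = I*(F + I))
36692/g(S, -136) + J(-115)/(-43374) = 36692/((-12*(-136 - 12))) - 17/(-43374) = 36692/((-12*(-148))) - 17*(-1/43374) = 36692/1776 + 17/43374 = 36692*(1/1776) + 17/43374 = 9173/444 + 17/43374 = 66312875/3209676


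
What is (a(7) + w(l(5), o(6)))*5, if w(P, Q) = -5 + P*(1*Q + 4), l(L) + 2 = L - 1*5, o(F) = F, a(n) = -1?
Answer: -130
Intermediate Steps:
l(L) = -7 + L (l(L) = -2 + (L - 1*5) = -2 + (L - 5) = -2 + (-5 + L) = -7 + L)
w(P, Q) = -5 + P*(4 + Q) (w(P, Q) = -5 + P*(Q + 4) = -5 + P*(4 + Q))
(a(7) + w(l(5), o(6)))*5 = (-1 + (-5 + 4*(-7 + 5) + (-7 + 5)*6))*5 = (-1 + (-5 + 4*(-2) - 2*6))*5 = (-1 + (-5 - 8 - 12))*5 = (-1 - 25)*5 = -26*5 = -130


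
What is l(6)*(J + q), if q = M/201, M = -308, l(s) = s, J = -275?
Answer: -111166/67 ≈ -1659.2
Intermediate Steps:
q = -308/201 ≈ -1.5323
l(6)*(J + q) = 6*(-275 - 308/201) = 6*(-55583/201) = -111166/67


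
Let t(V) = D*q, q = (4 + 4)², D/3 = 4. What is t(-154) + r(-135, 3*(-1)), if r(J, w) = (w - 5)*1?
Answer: 760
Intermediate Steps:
D = 12 (D = 3*4 = 12)
q = 64 (q = 8² = 64)
r(J, w) = -5 + w (r(J, w) = (-5 + w)*1 = -5 + w)
t(V) = 768 (t(V) = 12*64 = 768)
t(-154) + r(-135, 3*(-1)) = 768 + (-5 + 3*(-1)) = 768 + (-5 - 3) = 768 - 8 = 760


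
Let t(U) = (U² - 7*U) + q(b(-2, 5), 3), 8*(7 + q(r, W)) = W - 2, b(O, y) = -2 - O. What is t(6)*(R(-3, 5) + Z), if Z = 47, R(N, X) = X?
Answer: -1339/2 ≈ -669.50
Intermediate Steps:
q(r, W) = -29/4 + W/8 (q(r, W) = -7 + (W - 2)/8 = -7 + (-2 + W)/8 = -7 + (-¼ + W/8) = -29/4 + W/8)
t(U) = -55/8 + U² - 7*U (t(U) = (U² - 7*U) + (-29/4 + (⅛)*3) = (U² - 7*U) + (-29/4 + 3/8) = (U² - 7*U) - 55/8 = -55/8 + U² - 7*U)
t(6)*(R(-3, 5) + Z) = (-55/8 + 6² - 7*6)*(5 + 47) = (-55/8 + 36 - 42)*52 = -103/8*52 = -1339/2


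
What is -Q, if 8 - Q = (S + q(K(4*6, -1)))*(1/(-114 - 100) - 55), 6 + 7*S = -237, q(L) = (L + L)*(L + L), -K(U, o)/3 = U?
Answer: -1705735823/1498 ≈ -1.1387e+6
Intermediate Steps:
K(U, o) = -3*U
q(L) = 4*L**2 (q(L) = (2*L)*(2*L) = 4*L**2)
S = -243/7 (S = -6/7 + (1/7)*(-237) = -6/7 - 237/7 = -243/7 ≈ -34.714)
Q = 1705735823/1498 (Q = 8 - (-243/7 + 4*(-12*6)**2)*(1/(-114 - 100) - 55) = 8 - (-243/7 + 4*(-3*24)**2)*(1/(-214) - 55) = 8 - (-243/7 + 4*(-72)**2)*(-1/214 - 55) = 8 - (-243/7 + 4*5184)*(-11771)/214 = 8 - (-243/7 + 20736)*(-11771)/214 = 8 - 144909*(-11771)/(7*214) = 8 - 1*(-1705723839/1498) = 8 + 1705723839/1498 = 1705735823/1498 ≈ 1.1387e+6)
-Q = -1*1705735823/1498 = -1705735823/1498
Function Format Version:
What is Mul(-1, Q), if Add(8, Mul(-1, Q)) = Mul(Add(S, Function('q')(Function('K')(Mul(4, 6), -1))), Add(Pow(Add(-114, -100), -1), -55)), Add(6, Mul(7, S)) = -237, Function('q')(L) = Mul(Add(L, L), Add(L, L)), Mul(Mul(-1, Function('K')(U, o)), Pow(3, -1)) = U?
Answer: Rational(-1705735823, 1498) ≈ -1.1387e+6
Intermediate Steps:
Function('K')(U, o) = Mul(-3, U)
Function('q')(L) = Mul(4, Pow(L, 2)) (Function('q')(L) = Mul(Mul(2, L), Mul(2, L)) = Mul(4, Pow(L, 2)))
S = Rational(-243, 7) (S = Add(Rational(-6, 7), Mul(Rational(1, 7), -237)) = Add(Rational(-6, 7), Rational(-237, 7)) = Rational(-243, 7) ≈ -34.714)
Q = Rational(1705735823, 1498) (Q = Add(8, Mul(-1, Mul(Add(Rational(-243, 7), Mul(4, Pow(Mul(-3, Mul(4, 6)), 2))), Add(Pow(Add(-114, -100), -1), -55)))) = Add(8, Mul(-1, Mul(Add(Rational(-243, 7), Mul(4, Pow(Mul(-3, 24), 2))), Add(Pow(-214, -1), -55)))) = Add(8, Mul(-1, Mul(Add(Rational(-243, 7), Mul(4, Pow(-72, 2))), Add(Rational(-1, 214), -55)))) = Add(8, Mul(-1, Mul(Add(Rational(-243, 7), Mul(4, 5184)), Rational(-11771, 214)))) = Add(8, Mul(-1, Mul(Add(Rational(-243, 7), 20736), Rational(-11771, 214)))) = Add(8, Mul(-1, Mul(Rational(144909, 7), Rational(-11771, 214)))) = Add(8, Mul(-1, Rational(-1705723839, 1498))) = Add(8, Rational(1705723839, 1498)) = Rational(1705735823, 1498) ≈ 1.1387e+6)
Mul(-1, Q) = Mul(-1, Rational(1705735823, 1498)) = Rational(-1705735823, 1498)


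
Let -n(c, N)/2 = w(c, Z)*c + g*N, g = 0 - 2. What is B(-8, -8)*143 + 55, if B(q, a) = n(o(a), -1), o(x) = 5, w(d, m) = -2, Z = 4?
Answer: 2343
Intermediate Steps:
g = -2
n(c, N) = 4*N + 4*c (n(c, N) = -2*(-2*c - 2*N) = -2*(-2*N - 2*c) = 4*N + 4*c)
B(q, a) = 16 (B(q, a) = 4*(-1) + 4*5 = -4 + 20 = 16)
B(-8, -8)*143 + 55 = 16*143 + 55 = 2288 + 55 = 2343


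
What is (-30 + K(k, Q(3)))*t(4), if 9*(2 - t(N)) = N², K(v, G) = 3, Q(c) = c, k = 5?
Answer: -6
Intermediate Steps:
t(N) = 2 - N²/9
(-30 + K(k, Q(3)))*t(4) = (-30 + 3)*(2 - ⅑*4²) = -27*(2 - ⅑*16) = -27*(2 - 16/9) = -27*2/9 = -6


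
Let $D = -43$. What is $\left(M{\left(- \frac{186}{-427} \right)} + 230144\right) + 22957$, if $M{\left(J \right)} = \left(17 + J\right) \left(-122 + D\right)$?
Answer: $\frac{106845702}{427} \approx 2.5022 \cdot 10^{5}$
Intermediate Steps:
$M{\left(J \right)} = -2805 - 165 J$ ($M{\left(J \right)} = \left(17 + J\right) \left(-122 - 43\right) = \left(17 + J\right) \left(-165\right) = -2805 - 165 J$)
$\left(M{\left(- \frac{186}{-427} \right)} + 230144\right) + 22957 = \left(\left(-2805 - 165 \left(- \frac{186}{-427}\right)\right) + 230144\right) + 22957 = \left(\left(-2805 - 165 \left(\left(-186\right) \left(- \frac{1}{427}\right)\right)\right) + 230144\right) + 22957 = \left(\left(-2805 - \frac{30690}{427}\right) + 230144\right) + 22957 = \left(- \frac{1228425}{427} + 230144\right) + 22957 = \frac{97043063}{427} + 22957 = \frac{106845702}{427}$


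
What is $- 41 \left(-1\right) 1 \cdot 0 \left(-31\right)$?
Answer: $0$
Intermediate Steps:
$- 41 \left(-1\right) 1 \cdot 0 \left(-31\right) = - 41 \left(\left(-1\right) 0\right) \left(-31\right) = \left(-41\right) 0 \left(-31\right) = 0 \left(-31\right) = 0$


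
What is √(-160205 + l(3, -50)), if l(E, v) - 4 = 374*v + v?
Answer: I*√178951 ≈ 423.03*I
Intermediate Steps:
l(E, v) = 4 + 375*v (l(E, v) = 4 + (374*v + v) = 4 + 375*v)
√(-160205 + l(3, -50)) = √(-160205 + (4 + 375*(-50))) = √(-160205 + (4 - 18750)) = √(-160205 - 18746) = √(-178951) = I*√178951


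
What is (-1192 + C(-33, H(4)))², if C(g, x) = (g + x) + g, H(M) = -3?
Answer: 1590121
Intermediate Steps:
C(g, x) = x + 2*g
(-1192 + C(-33, H(4)))² = (-1192 + (-3 + 2*(-33)))² = (-1192 + (-3 - 66))² = (-1192 - 69)² = (-1261)² = 1590121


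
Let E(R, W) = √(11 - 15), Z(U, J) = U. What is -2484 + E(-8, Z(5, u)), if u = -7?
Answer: -2484 + 2*I ≈ -2484.0 + 2.0*I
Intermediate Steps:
E(R, W) = 2*I (E(R, W) = √(-4) = 2*I)
-2484 + E(-8, Z(5, u)) = -2484 + 2*I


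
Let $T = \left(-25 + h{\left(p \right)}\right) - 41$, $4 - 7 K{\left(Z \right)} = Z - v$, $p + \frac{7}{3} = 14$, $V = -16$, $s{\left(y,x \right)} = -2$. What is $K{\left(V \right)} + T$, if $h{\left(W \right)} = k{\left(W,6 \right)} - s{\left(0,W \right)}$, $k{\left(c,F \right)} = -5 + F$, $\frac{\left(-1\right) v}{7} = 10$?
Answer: $- \frac{491}{7} \approx -70.143$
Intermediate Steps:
$v = -70$ ($v = \left(-7\right) 10 = -70$)
$p = \frac{35}{3}$ ($p = - \frac{7}{3} + 14 = \frac{35}{3} \approx 11.667$)
$K{\left(Z \right)} = - \frac{66}{7} - \frac{Z}{7}$ ($K{\left(Z \right)} = \frac{4}{7} - \frac{Z - -70}{7} = \frac{4}{7} - \frac{Z + 70}{7} = \frac{4}{7} - \frac{70 + Z}{7} = \frac{4}{7} - \left(10 + \frac{Z}{7}\right) = - \frac{66}{7} - \frac{Z}{7}$)
$h{\left(W \right)} = 3$ ($h{\left(W \right)} = \left(-5 + 6\right) - -2 = 1 + 2 = 3$)
$T = -63$ ($T = \left(-25 + 3\right) - 41 = -22 - 41 = -63$)
$K{\left(V \right)} + T = \left(- \frac{66}{7} - - \frac{16}{7}\right) - 63 = \left(- \frac{66}{7} + \frac{16}{7}\right) - 63 = - \frac{50}{7} - 63 = - \frac{491}{7}$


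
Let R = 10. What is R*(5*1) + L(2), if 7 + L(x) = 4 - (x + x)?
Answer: 43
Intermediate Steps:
L(x) = -3 - 2*x (L(x) = -7 + (4 - (x + x)) = -7 + (4 - 2*x) = -3 - 2*x)
R*(5*1) + L(2) = 10*(5*1) + (-3 - 2*2) = 10*5 + (-3 - 4) = 50 - 7 = 43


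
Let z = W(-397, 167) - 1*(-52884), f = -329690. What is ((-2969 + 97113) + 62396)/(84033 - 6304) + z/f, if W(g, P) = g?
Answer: 47529910577/25626474010 ≈ 1.8547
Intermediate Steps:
z = 52487 (z = -397 - 1*(-52884) = -397 + 52884 = 52487)
((-2969 + 97113) + 62396)/(84033 - 6304) + z/f = ((-2969 + 97113) + 62396)/(84033 - 6304) + 52487/(-329690) = (94144 + 62396)/77729 + 52487*(-1/329690) = 156540*(1/77729) - 52487/329690 = 156540/77729 - 52487/329690 = 47529910577/25626474010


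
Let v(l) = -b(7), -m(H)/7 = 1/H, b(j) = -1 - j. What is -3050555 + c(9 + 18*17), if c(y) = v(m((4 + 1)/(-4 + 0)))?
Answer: -3050547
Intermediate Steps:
m(H) = -7/H
v(l) = 8 (v(l) = -(-1 - 1*7) = -(-1 - 7) = -1*(-8) = 8)
c(y) = 8
-3050555 + c(9 + 18*17) = -3050555 + 8 = -3050547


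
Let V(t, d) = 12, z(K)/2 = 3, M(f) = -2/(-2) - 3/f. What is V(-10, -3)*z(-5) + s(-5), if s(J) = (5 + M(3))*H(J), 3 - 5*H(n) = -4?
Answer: 79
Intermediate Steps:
M(f) = 1 - 3/f (M(f) = -2*(-½) - 3/f = 1 - 3/f)
z(K) = 6 (z(K) = 2*3 = 6)
H(n) = 7/5 (H(n) = ⅗ - ⅕*(-4) = ⅗ + ⅘ = 7/5)
s(J) = 7 (s(J) = (5 + (-3 + 3)/3)*(7/5) = (5 + (⅓)*0)*(7/5) = (5 + 0)*(7/5) = 5*(7/5) = 7)
V(-10, -3)*z(-5) + s(-5) = 12*6 + 7 = 72 + 7 = 79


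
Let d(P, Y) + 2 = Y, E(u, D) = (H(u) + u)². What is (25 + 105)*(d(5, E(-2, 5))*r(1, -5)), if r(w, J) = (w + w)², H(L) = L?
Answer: 7280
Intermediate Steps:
r(w, J) = 4*w² (r(w, J) = (2*w)² = 4*w²)
E(u, D) = 4*u² (E(u, D) = (u + u)² = (2*u)² = 4*u²)
d(P, Y) = -2 + Y
(25 + 105)*(d(5, E(-2, 5))*r(1, -5)) = (25 + 105)*((-2 + 4*(-2)²)*(4*1²)) = 130*((-2 + 4*4)*(4*1)) = 130*((-2 + 16)*4) = 130*(14*4) = 130*56 = 7280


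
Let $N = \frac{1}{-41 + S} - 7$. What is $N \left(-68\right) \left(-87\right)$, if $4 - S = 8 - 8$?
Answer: $- \frac{1538160}{37} \approx -41572.0$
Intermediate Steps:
$S = 4$ ($S = 4 - \left(8 - 8\right) = 4 - 0 = 4 + 0 = 4$)
$N = - \frac{260}{37}$ ($N = \frac{1}{-41 + 4} - 7 = \frac{1}{-37} - 7 = - \frac{1}{37} - 7 = - \frac{260}{37} \approx -7.027$)
$N \left(-68\right) \left(-87\right) = \left(- \frac{260}{37}\right) \left(-68\right) \left(-87\right) = \frac{17680}{37} \left(-87\right) = - \frac{1538160}{37}$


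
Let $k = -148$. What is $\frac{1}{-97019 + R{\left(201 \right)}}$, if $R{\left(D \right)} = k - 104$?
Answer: $- \frac{1}{97271} \approx -1.0281 \cdot 10^{-5}$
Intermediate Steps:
$R{\left(D \right)} = -252$ ($R{\left(D \right)} = -148 - 104 = -252$)
$\frac{1}{-97019 + R{\left(201 \right)}} = \frac{1}{-97019 - 252} = \frac{1}{-97271} = - \frac{1}{97271}$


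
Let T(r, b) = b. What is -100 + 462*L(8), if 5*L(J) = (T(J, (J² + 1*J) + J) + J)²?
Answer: 3577228/5 ≈ 7.1545e+5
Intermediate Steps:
L(J) = (J² + 3*J)²/5 (L(J) = (((J² + 1*J) + J) + J)²/5 = (((J² + J) + J) + J)²/5 = (((J + J²) + J) + J)²/5 = ((J² + 2*J) + J)²/5 = (J² + 3*J)²/5)
-100 + 462*L(8) = -100 + 462*((⅕)*8²*(3 + 8)²) = -100 + 462*((⅕)*64*11²) = -100 + 462*((⅕)*64*121) = -100 + 462*(7744/5) = -100 + 3577728/5 = 3577228/5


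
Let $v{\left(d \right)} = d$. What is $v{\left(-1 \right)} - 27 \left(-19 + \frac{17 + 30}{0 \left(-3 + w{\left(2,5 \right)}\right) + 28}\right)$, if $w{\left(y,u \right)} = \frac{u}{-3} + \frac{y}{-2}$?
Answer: $\frac{13067}{28} \approx 466.68$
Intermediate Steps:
$w{\left(y,u \right)} = - \frac{y}{2} - \frac{u}{3}$ ($w{\left(y,u \right)} = u \left(- \frac{1}{3}\right) + y \left(- \frac{1}{2}\right) = - \frac{u}{3} - \frac{y}{2} = - \frac{y}{2} - \frac{u}{3}$)
$v{\left(-1 \right)} - 27 \left(-19 + \frac{17 + 30}{0 \left(-3 + w{\left(2,5 \right)}\right) + 28}\right) = -1 - 27 \left(-19 + \frac{17 + 30}{0 \left(-3 - \frac{8}{3}\right) + 28}\right) = -1 - 27 \left(-19 + \frac{47}{0 \left(-3 - \frac{8}{3}\right) + 28}\right) = -1 - 27 \left(-19 + \frac{47}{0 \left(- \frac{17}{3}\right) + 28}\right) = -1 - 27 \left(-19 + \frac{47}{0 + 28}\right) = -1 - 27 \left(-19 + \frac{47}{28}\right) = -1 - - \frac{13095}{28} = -1 + \frac{13095}{28} = \frac{13067}{28}$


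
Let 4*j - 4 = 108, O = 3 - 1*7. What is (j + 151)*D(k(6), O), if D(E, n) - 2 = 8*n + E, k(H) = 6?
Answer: -4296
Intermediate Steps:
O = -4 (O = 3 - 7 = -4)
D(E, n) = 2 + E + 8*n (D(E, n) = 2 + (8*n + E) = 2 + (E + 8*n) = 2 + E + 8*n)
j = 28 (j = 1 + (¼)*108 = 1 + 27 = 28)
(j + 151)*D(k(6), O) = (28 + 151)*(2 + 6 + 8*(-4)) = 179*(2 + 6 - 32) = 179*(-24) = -4296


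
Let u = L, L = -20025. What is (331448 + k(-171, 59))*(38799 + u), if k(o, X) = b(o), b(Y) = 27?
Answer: 6223111650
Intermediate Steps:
k(o, X) = 27
u = -20025
(331448 + k(-171, 59))*(38799 + u) = (331448 + 27)*(38799 - 20025) = 331475*18774 = 6223111650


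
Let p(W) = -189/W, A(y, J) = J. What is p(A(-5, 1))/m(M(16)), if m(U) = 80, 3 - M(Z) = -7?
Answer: -189/80 ≈ -2.3625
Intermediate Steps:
M(Z) = 10 (M(Z) = 3 - 1*(-7) = 3 + 7 = 10)
p(A(-5, 1))/m(M(16)) = -189/1/80 = -189*1*(1/80) = -189*1/80 = -189/80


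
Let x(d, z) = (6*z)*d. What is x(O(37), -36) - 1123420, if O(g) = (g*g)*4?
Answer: -2306236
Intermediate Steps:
O(g) = 4*g**2 (O(g) = g**2*4 = 4*g**2)
x(d, z) = 6*d*z
x(O(37), -36) - 1123420 = 6*(4*37**2)*(-36) - 1123420 = 6*(4*1369)*(-36) - 1123420 = 6*5476*(-36) - 1123420 = -1182816 - 1123420 = -2306236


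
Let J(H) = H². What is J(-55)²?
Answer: 9150625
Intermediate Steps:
J(-55)² = ((-55)²)² = 3025² = 9150625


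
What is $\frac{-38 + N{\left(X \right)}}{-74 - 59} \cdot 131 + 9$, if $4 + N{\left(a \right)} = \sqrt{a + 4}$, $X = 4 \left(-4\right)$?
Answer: $\frac{957}{19} - \frac{262 i \sqrt{3}}{133} \approx 50.368 - 3.412 i$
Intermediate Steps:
$X = -16$
$N{\left(a \right)} = -4 + \sqrt{4 + a}$ ($N{\left(a \right)} = -4 + \sqrt{a + 4} = -4 + \sqrt{4 + a}$)
$\frac{-38 + N{\left(X \right)}}{-74 - 59} \cdot 131 + 9 = \frac{-38 - \left(4 - \sqrt{4 - 16}\right)}{-74 - 59} \cdot 131 + 9 = \frac{-38 - \left(4 - \sqrt{-12}\right)}{-74 - 59} \cdot 131 + 9 = \frac{-38 - \left(4 - 2 i \sqrt{3}\right)}{-133} \cdot 131 + 9 = \left(-42 + 2 i \sqrt{3}\right) \left(- \frac{1}{133}\right) 131 + 9 = \left(\frac{6}{19} - \frac{2 i \sqrt{3}}{133}\right) 131 + 9 = \left(\frac{786}{19} - \frac{262 i \sqrt{3}}{133}\right) + 9 = \frac{957}{19} - \frac{262 i \sqrt{3}}{133}$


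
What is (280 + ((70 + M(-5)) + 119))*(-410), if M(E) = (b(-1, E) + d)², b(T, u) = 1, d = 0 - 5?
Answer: -198850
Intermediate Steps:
d = -5
M(E) = 16 (M(E) = (1 - 5)² = (-4)² = 16)
(280 + ((70 + M(-5)) + 119))*(-410) = (280 + ((70 + 16) + 119))*(-410) = (280 + (86 + 119))*(-410) = (280 + 205)*(-410) = 485*(-410) = -198850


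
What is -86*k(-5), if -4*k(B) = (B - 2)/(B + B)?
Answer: 301/20 ≈ 15.050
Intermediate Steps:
k(B) = -(-2 + B)/(8*B) (k(B) = -(B - 2)/(4*(B + B)) = -(-2 + B)/(4*(2*B)) = -(-2 + B)*1/(2*B)/4 = -(-2 + B)/(8*B))
-86*k(-5) = -43*(2 - 1*(-5))/(4*(-5)) = -43*(-1)*(2 + 5)/(4*5) = -43*(-1)*7/(4*5) = -86*(-7/40) = 301/20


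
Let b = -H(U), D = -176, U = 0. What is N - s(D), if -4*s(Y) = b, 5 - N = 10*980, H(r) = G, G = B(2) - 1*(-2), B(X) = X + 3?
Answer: -39187/4 ≈ -9796.8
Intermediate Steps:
B(X) = 3 + X
G = 7 (G = (3 + 2) - 1*(-2) = 5 + 2 = 7)
H(r) = 7
N = -9795 (N = 5 - 10*980 = 5 - 1*9800 = 5 - 9800 = -9795)
b = -7 (b = -1*7 = -7)
s(Y) = 7/4 (s(Y) = -¼*(-7) = 7/4)
N - s(D) = -9795 - 1*7/4 = -9795 - 7/4 = -39187/4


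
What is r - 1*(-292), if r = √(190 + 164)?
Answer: 292 + √354 ≈ 310.81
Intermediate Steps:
r = √354 ≈ 18.815
r - 1*(-292) = √354 - 1*(-292) = √354 + 292 = 292 + √354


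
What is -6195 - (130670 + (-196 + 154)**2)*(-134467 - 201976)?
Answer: 44556486067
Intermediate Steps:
-6195 - (130670 + (-196 + 154)**2)*(-134467 - 201976) = -6195 - (130670 + (-42)**2)*(-336443) = -6195 - (130670 + 1764)*(-336443) = -6195 - 132434*(-336443) = -6195 - 1*(-44556492262) = -6195 + 44556492262 = 44556486067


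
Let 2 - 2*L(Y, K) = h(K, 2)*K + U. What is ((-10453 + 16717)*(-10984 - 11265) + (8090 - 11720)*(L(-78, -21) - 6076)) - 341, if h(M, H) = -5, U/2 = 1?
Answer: -117121622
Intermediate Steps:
U = 2 (U = 2*1 = 2)
L(Y, K) = 5*K/2 (L(Y, K) = 1 - (-5*K + 2)/2 = 1 - (2 - 5*K)/2 = 1 + (-1 + 5*K/2) = 5*K/2)
((-10453 + 16717)*(-10984 - 11265) + (8090 - 11720)*(L(-78, -21) - 6076)) - 341 = ((-10453 + 16717)*(-10984 - 11265) + (8090 - 11720)*((5/2)*(-21) - 6076)) - 341 = (6264*(-22249) - 3630*(-105/2 - 6076)) - 341 = (-139367736 - 3630*(-12257/2)) - 341 = (-139367736 + 22246455) - 341 = -117121281 - 341 = -117121622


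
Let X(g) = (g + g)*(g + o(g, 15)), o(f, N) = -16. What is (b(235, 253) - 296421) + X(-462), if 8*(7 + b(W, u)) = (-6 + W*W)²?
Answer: 3050299913/8 ≈ 3.8129e+8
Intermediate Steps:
X(g) = 2*g*(-16 + g) (X(g) = (g + g)*(g - 16) = (2*g)*(-16 + g) = 2*g*(-16 + g))
b(W, u) = -7 + (-6 + W²)²/8 (b(W, u) = -7 + (-6 + W*W)²/8 = -7 + (-6 + W²)²/8)
(b(235, 253) - 296421) + X(-462) = ((-7 + (-6 + 235²)²/8) - 296421) + 2*(-462)*(-16 - 462) = ((-7 + (-6 + 55225)²/8) - 296421) + 2*(-462)*(-478) = ((-7 + (⅛)*55219²) - 296421) + 441672 = ((-7 + (⅛)*3049137961) - 296421) + 441672 = ((-7 + 3049137961/8) - 296421) + 441672 = (3049137905/8 - 296421) + 441672 = 3046766537/8 + 441672 = 3050299913/8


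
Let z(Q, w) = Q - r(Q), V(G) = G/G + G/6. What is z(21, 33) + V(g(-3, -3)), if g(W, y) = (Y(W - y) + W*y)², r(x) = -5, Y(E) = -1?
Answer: 113/3 ≈ 37.667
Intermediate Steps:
g(W, y) = (-1 + W*y)²
V(G) = 1 + G/6 (V(G) = 1 + G*(⅙) = 1 + G/6)
z(Q, w) = 5 + Q (z(Q, w) = Q - 1*(-5) = Q + 5 = 5 + Q)
z(21, 33) + V(g(-3, -3)) = (5 + 21) + (1 + (-1 - 3*(-3))²/6) = 26 + (1 + (-1 + 9)²/6) = 26 + (1 + (⅙)*8²) = 26 + (1 + (⅙)*64) = 26 + (1 + 32/3) = 26 + 35/3 = 113/3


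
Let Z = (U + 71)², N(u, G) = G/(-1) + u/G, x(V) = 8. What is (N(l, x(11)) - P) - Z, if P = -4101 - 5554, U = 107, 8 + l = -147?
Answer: -176451/8 ≈ -22056.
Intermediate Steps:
l = -155 (l = -8 - 147 = -155)
N(u, G) = -G + u/G (N(u, G) = G*(-1) + u/G = -G + u/G)
P = -9655
Z = 31684 (Z = (107 + 71)² = 178² = 31684)
(N(l, x(11)) - P) - Z = ((-1*8 - 155/8) - 1*(-9655)) - 1*31684 = ((-8 - 155*⅛) + 9655) - 31684 = ((-8 - 155/8) + 9655) - 31684 = (-219/8 + 9655) - 31684 = 77021/8 - 31684 = -176451/8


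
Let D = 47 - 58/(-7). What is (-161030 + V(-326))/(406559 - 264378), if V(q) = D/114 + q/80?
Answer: -856698699/756402920 ≈ -1.1326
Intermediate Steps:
D = 387/7 (D = 47 - 58*(-1)/7 = 47 - 1*(-58/7) = 47 + 58/7 = 387/7 ≈ 55.286)
V(q) = 129/266 + q/80 (V(q) = (387/7)/114 + q/80 = (387/7)*(1/114) + q*(1/80) = 129/266 + q/80)
(-161030 + V(-326))/(406559 - 264378) = (-161030 + (129/266 + (1/80)*(-326)))/(406559 - 264378) = (-161030 + (129/266 - 163/40))/142181 = (-161030 - 19099/5320)*(1/142181) = -856698699/5320*1/142181 = -856698699/756402920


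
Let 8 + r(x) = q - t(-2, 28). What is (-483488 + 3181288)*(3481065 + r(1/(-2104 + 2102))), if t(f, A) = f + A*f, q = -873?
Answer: 9388996867600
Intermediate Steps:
r(x) = -823 (r(x) = -8 + (-873 - (-2)*(1 + 28)) = -8 + (-873 - (-2)*29) = -8 + (-873 - 1*(-58)) = -8 + (-873 + 58) = -8 - 815 = -823)
(-483488 + 3181288)*(3481065 + r(1/(-2104 + 2102))) = (-483488 + 3181288)*(3481065 - 823) = 2697800*3480242 = 9388996867600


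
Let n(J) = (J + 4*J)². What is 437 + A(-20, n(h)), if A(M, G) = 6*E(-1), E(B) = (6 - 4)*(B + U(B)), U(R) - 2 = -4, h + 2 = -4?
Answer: 401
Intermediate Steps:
h = -6 (h = -2 - 4 = -6)
U(R) = -2 (U(R) = 2 - 4 = -2)
E(B) = -4 + 2*B (E(B) = (6 - 4)*(B - 2) = 2*(-2 + B) = -4 + 2*B)
n(J) = 25*J² (n(J) = (5*J)² = 25*J²)
A(M, G) = -36 (A(M, G) = 6*(-4 + 2*(-1)) = 6*(-4 - 2) = 6*(-6) = -36)
437 + A(-20, n(h)) = 437 - 36 = 401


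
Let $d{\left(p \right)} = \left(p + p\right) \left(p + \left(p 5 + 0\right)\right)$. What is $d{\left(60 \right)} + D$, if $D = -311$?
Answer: $42889$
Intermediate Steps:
$d{\left(p \right)} = 12 p^{2}$ ($d{\left(p \right)} = 2 p \left(p + \left(5 p + 0\right)\right) = 2 p \left(p + 5 p\right) = 2 p 6 p = 12 p^{2}$)
$d{\left(60 \right)} + D = 12 \cdot 60^{2} - 311 = 12 \cdot 3600 - 311 = 43200 - 311 = 42889$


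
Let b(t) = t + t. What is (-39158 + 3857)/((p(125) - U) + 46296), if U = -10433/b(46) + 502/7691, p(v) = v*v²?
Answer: -24977999172/1414814509831 ≈ -0.017655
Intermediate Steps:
b(t) = 2*t
p(v) = v³
U = -80194019/707572 (U = -10433/(2*46) + 502/7691 = -10433/92 + 502*(1/7691) = -10433*1/92 + 502/7691 = -10433/92 + 502/7691 = -80194019/707572 ≈ -113.34)
(-39158 + 3857)/((p(125) - U) + 46296) = (-39158 + 3857)/((125³ - 1*(-80194019/707572)) + 46296) = -35301/((1953125 + 80194019/707572) + 46296) = -35301/(1382056756519/707572 + 46296) = -35301/1414814509831/707572 = -35301*707572/1414814509831 = -24977999172/1414814509831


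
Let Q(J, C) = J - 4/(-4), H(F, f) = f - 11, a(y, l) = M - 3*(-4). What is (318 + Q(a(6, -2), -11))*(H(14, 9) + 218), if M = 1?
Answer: 71712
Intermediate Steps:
a(y, l) = 13 (a(y, l) = 1 - 3*(-4) = 1 + 12 = 13)
H(F, f) = -11 + f
Q(J, C) = 1 + J (Q(J, C) = J - 4*(-¼) = J + 1 = 1 + J)
(318 + Q(a(6, -2), -11))*(H(14, 9) + 218) = (318 + (1 + 13))*((-11 + 9) + 218) = (318 + 14)*(-2 + 218) = 332*216 = 71712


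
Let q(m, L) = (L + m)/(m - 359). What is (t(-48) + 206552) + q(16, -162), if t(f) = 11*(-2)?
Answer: 70839936/343 ≈ 2.0653e+5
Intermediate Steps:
t(f) = -22
q(m, L) = (L + m)/(-359 + m)
(t(-48) + 206552) + q(16, -162) = (-22 + 206552) + (-162 + 16)/(-359 + 16) = 206530 - 146/(-343) = 206530 - 1/343*(-146) = 206530 + 146/343 = 70839936/343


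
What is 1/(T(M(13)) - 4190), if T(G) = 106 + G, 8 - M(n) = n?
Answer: -1/4089 ≈ -0.00024456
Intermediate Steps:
M(n) = 8 - n
1/(T(M(13)) - 4190) = 1/((106 + (8 - 1*13)) - 4190) = 1/((106 + (8 - 13)) - 4190) = 1/((106 - 5) - 4190) = 1/(101 - 4190) = 1/(-4089) = -1/4089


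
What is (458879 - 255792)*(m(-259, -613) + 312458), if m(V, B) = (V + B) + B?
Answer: 63154573651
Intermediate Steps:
m(V, B) = V + 2*B (m(V, B) = (B + V) + B = V + 2*B)
(458879 - 255792)*(m(-259, -613) + 312458) = (458879 - 255792)*((-259 + 2*(-613)) + 312458) = 203087*((-259 - 1226) + 312458) = 203087*(-1485 + 312458) = 203087*310973 = 63154573651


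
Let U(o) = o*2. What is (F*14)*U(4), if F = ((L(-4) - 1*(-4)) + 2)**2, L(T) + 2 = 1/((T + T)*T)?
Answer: 116487/64 ≈ 1820.1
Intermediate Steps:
L(T) = -2 + 1/(2*T**2) (L(T) = -2 + 1/((T + T)*T) = -2 + 1/(((2*T))*T) = -2 + (1/(2*T))/T = -2 + 1/(2*T**2))
U(o) = 2*o
F = 16641/1024 (F = (((-2 + (1/2)/(-4)**2) - 1*(-4)) + 2)**2 = (((-2 + (1/2)*(1/16)) + 4) + 2)**2 = (((-2 + 1/32) + 4) + 2)**2 = ((-63/32 + 4) + 2)**2 = (65/32 + 2)**2 = (129/32)**2 = 16641/1024 ≈ 16.251)
(F*14)*U(4) = ((16641/1024)*14)*(2*4) = (116487/512)*8 = 116487/64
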